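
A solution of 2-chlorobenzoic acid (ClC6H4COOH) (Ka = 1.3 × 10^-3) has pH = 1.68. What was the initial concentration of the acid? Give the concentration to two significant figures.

C₀ = 3.6 × 10^-1 M

[H+] = 10^(-1.68) = 2.09 × 10^-2 M = x
Ka = x²/(C₀ − x) ⇒ C₀ = x + x²/Ka
C₀ = 2.09 × 10^-2 + (2.09 × 10^-2)²/(1.3 × 10^-3) = 3.57 × 10^-1 M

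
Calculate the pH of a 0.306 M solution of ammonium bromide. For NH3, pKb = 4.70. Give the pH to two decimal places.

pH = 4.91

NH4+ is the conjugate acid of the weak base NH3.
Kb = 10^(−4.70) = 2.00 × 10^-5
Ka = Kw/Kb = 1.0×10^-14 / 2.00 × 10^-5 = 5.00 × 10^-10
From the ICE table, Ka = x²/(0.306 − x) = 5.00 × 10^-10.
Assume x ≪ 0.306: x ≈ √(5.00 × 10^-10 × 0.306) = 1.24 × 10^-5 M
pH = −log[H+] = −log(1.24 × 10^-5) = 4.91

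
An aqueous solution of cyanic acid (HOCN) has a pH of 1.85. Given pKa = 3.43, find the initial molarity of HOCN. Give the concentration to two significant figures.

[H+] = 10^(-1.85) = 1.41 × 10^-2 M = x
Ka = 10^(−3.43) = 3.72 × 10^-4
Ka = x²/(C₀ − x) ⇒ C₀ = x + x²/Ka
C₀ = 1.41 × 10^-2 + (1.41 × 10^-2)²/(3.72 × 10^-4) = 5.49 × 10^-1 M

C₀ = 5.5 × 10^-1 M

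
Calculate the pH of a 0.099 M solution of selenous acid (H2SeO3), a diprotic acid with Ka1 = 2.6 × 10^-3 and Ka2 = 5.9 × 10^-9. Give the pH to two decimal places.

Since Ka1 ≫ Ka2, the first ionization dominates [H+].
Ka1 = x²/(0.099 − x) = 2.6 × 10^-3
Solving the quadratic: x = (−Ka1 + √(Ka1² + 4·Ka1·C₀))/2 = 1.48 × 10^-2 M
pH = −log(1.48 × 10^-2) = 1.83

pH = 1.83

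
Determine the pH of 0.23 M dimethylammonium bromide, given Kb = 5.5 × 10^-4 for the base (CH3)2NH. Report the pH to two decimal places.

(CH3)2NH2+ is the conjugate acid of the weak base (CH3)2NH.
Ka = Kw/Kb = 1.0×10^-14 / 5.5 × 10^-4 = 1.82 × 10^-11
Ka = [H+]²/(0.23 − [H+]) = 1.82 × 10^-11
Neglecting [H+] in the denominator: [H+] = √(1.82 × 10^-11 × 0.23) = 2.05 × 10^-6 M
Check: 0.00089% ionized — well under 5%, approximation valid.
pH = −log[H+] = −log(2.05 × 10^-6) = 5.69

pH = 5.69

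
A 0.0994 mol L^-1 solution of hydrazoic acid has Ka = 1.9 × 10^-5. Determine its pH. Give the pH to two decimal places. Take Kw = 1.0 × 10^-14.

pH = 2.86

HN3 ⇌ N3- + H+
From the ICE table, Ka = [H+]²/(0.0994 − [H+]) = 1.9 × 10^-5.
Since Ka ≪ C₀, [H+] ≈ √(Ka·C₀) = 1.37 × 10^-3 M.
Check: 1.4% ionized — well under 5%, approximation valid.
pH = −log(1.37 × 10^-3) = 2.86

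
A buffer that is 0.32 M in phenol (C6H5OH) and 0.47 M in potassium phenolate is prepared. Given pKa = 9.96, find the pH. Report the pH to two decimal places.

pH = 10.13

Using pH = pKa + log([base]/[acid]) with [base]/[acid] = 0.47/0.32:
pH = 9.96 + (+0.167) = 10.13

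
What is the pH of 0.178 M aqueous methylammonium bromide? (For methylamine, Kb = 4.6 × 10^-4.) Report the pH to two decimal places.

CH3NH3+ is the conjugate acid of the weak base CH3NH2.
Ka = Kw/Kb = 1.0×10^-14 / 4.6 × 10^-4 = 2.17 × 10^-11
Ka = [H+]²/(0.178 − [H+]) = 2.17 × 10^-11
Since Ka ≪ C₀, [H+] ≈ √(Ka·C₀) = 1.97 × 10^-6 M.
([H+]/C₀ = 0.0011% < 5%, so the approximation holds.)
pH = −log(1.97 × 10^-6) = 5.71

pH = 5.71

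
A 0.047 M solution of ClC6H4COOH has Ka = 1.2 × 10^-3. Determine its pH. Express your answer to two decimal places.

ClC6H4COOH ⇌ ClC6H4COO- + H+
Ka = x²/(0.047 − x) = 1.2 × 10^-3
Here C₀/Ka ≈ 39.2, so the small-x approximation fails. Use the quadratic:
x = (−Ka + √(Ka² + 4·Ka·C₀))/2 = 6.93 × 10^-3 M
pH = −log(6.93 × 10^-3) = 2.16

pH = 2.16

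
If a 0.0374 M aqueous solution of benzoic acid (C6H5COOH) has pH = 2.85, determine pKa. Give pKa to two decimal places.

pKa = 4.26

[H+] = 10^(-2.85) = 1.41 × 10^-3 M
At equilibrium [HA] = 0.0374 − 1.41 × 10^-3 = 3.60 × 10^-2 M
Ka = [H+][A-]/[HA] = (1.41 × 10^-3)² / 3.60 × 10^-2 = 5.52 × 10^-5
pKa = -log(5.52 × 10^-5) = 4.26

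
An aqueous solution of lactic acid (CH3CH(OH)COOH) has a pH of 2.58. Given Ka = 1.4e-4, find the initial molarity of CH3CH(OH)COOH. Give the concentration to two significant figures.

[H+] = 10^(-2.58) = 2.63 × 10^-3 M = x
Ka = x²/(C₀ − x) ⇒ C₀ = x + x²/Ka
C₀ = 2.63 × 10^-3 + (2.63 × 10^-3)²/(1.4 × 10^-4) = 5.20 × 10^-2 M

C₀ = 5.2 × 10^-2 M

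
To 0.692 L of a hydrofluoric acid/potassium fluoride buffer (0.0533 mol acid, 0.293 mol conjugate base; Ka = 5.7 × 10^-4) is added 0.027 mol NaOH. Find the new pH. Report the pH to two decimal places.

pH = 4.33

After neutralization: n(HF) = 0.0263 mol, n(F-) = 0.32 mol.
pKa = −log(5.7 × 10^-4) = 3.244
pH = pKa + log([A⁻]/[HA]) = 3.244 + log(0.32/0.0263) = 3.244 +1.085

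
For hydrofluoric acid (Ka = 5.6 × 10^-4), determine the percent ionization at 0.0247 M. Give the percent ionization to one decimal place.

14.0%

HF ⇌ F- + H+; let x = [H+] at equilibrium.
Ka = x²/(C₀ − x); solving the quadratic gives x = 3.45 × 10^-3 M.
% ionization = x/C₀ × 100% = 3.45 × 10^-3/0.0247 × 100% = 14.0%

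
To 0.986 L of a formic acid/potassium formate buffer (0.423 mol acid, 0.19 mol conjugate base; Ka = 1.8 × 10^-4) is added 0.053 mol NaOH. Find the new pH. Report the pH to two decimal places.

After neutralization: n(HCOOH) = 0.37 mol, n(HCOO-) = 0.243 mol.
pKa = −log(1.8 × 10^-4) = 3.745
Henderson–Hasselbalch with mole ratio 0.243/0.37: pH = 3.745 + (-0.183)

pH = 3.56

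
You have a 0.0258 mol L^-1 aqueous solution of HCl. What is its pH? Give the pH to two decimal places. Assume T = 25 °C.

HCl is a strong acid and dissociates completely, so [H+] = 0.0258 M.
pH = -log(0.0258) = 1.59

pH = 1.59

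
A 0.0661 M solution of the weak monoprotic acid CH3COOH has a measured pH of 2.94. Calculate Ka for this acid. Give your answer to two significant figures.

Ka = 2.0 × 10^-5

[H+] = 10^(-2.94) = 1.15 × 10^-3 M
At equilibrium [HA] = 0.0661 − 1.15 × 10^-3 = 6.50 × 10^-2 M
Ka = [H+][A-]/[HA] = (1.15 × 10^-3)² / 6.50 × 10^-2 = 2.0 × 10^-5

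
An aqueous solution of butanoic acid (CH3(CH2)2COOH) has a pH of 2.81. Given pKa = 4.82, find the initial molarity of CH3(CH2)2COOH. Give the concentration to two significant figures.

C₀ = 1.6 × 10^-1 M

[H+] = 10^(-2.81) = 1.55 × 10^-3 M = x
Ka = 10^(−4.82) = 1.51 × 10^-5
Ka = x²/(C₀ − x) ⇒ C₀ = x + x²/Ka
C₀ = 1.55 × 10^-3 + (1.55 × 10^-3)²/(1.51 × 10^-5) = 1.61 × 10^-1 M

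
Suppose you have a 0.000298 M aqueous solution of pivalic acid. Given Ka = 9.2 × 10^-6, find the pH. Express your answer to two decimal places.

(CH3)3CCOOH ⇌ (CH3)3CCOO- + H+
From the ICE table, Ka = [H+]²/(0.000298 − [H+]) = 9.2 × 10^-6.
[H+] is not negligible relative to C₀; solve [H+]² + 9.2e-06·[H+] − 2.74e-09 = 0.
[H+] = (−Ka + √(Ka² + 4·Ka·C₀))/2 = 4.80 × 10^-5 M
pH = −log(4.80 × 10^-5) = 4.32

pH = 4.32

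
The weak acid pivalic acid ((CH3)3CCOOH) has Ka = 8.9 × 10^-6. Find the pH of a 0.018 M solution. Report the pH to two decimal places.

(CH3)3CCOOH ⇌ (CH3)3CCOO- + H+
From the ICE table, Ka = [H+]²/(0.018 − [H+]) = 8.9 × 10^-6.
Since Ka ≪ C₀, [H+] ≈ √(Ka·C₀) = 4.00 × 10^-4 M.
pH = −log[H+] = −log(4.00 × 10^-4) = 3.40

pH = 3.40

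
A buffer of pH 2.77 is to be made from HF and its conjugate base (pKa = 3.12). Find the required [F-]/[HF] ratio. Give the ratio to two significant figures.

pH = pKa + log(r) ⇒ log(r) = 2.77 − 3.12 = -0.35
r = [F-]/[HF] = 10^(-0.35) = 0.447

ratio = 0.45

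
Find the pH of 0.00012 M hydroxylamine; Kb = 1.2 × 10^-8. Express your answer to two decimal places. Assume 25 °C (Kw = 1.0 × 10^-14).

NH2OH + H2O ⇌ NH3OH+ + OH-
From the ICE table, Kb = x²/(0.00012 − x) = 1.2 × 10^-8.
Since Kb ≪ C₀, x ≈ √(Kb·C₀) = 1.20 × 10^-6 M.
Check: 1% ionized — well under 5%, approximation valid.
pOH = 5.92, so pH = 14.00 − pOH = 8.08

pH = 8.08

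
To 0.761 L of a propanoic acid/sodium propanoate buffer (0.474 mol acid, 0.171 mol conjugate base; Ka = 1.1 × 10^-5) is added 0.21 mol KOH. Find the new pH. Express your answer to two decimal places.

pH = 5.12

OH- converts CH3CH2COOH to CH3CH2COO-: CH3CH2COOH → 0.264 mol, CH3CH2COO- → 0.381 mol.
pKa = −log(1.1 × 10^-5) = 4.959
Henderson–Hasselbalch with mole ratio 0.381/0.264: pH = 4.959 + (+0.159)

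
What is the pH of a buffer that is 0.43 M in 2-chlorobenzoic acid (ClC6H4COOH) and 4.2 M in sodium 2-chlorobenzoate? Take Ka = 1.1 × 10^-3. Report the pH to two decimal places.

pKa = −log(1.1 × 10^-3) = 2.959
Using pH = pKa + log([base]/[acid]) with [base]/[acid] = 4.2/0.43:
pH = 2.959 + (+0.990) = 3.95

pH = 3.95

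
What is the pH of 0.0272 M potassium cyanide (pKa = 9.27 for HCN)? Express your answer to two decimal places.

CN- is the conjugate base of the weak acid HCN.
Ka = 10^(−9.27) = 5.37 × 10^-10
Kb = Kw/Ka = 1.0×10^-14 / 5.37 × 10^-10 = 1.86 × 10^-5
Kb = [OH-]²/(0.0272 − [OH-]) = 1.86 × 10^-5
Assume [OH-] ≪ 0.0272: [OH-] ≈ √(1.86 × 10^-5 × 0.0272) = 7.11 × 10^-4 M
Check: 2.6% ionized — well under 5%, approximation valid.
pOH = 3.15, so pH = 14.00 − pOH = 10.85

pH = 10.85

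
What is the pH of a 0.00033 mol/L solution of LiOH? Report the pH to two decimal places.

pH = 10.52

LiOH is a strong base; [OH-] = 0.00033 M.
pOH = -log(0.00033) = 3.48
pH = 14.00 - 3.48 = 10.52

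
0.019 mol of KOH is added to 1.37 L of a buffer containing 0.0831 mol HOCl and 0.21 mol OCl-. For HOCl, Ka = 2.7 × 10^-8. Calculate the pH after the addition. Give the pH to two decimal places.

OH- converts HOCl to OCl-: HOCl → 0.0641 mol, OCl- → 0.229 mol.
pKa = −log(2.7 × 10^-8) = 7.569
pH = pKa + log([A⁻]/[HA]) = 7.569 + log(0.229/0.0641) = 7.569 +0.553

pH = 8.12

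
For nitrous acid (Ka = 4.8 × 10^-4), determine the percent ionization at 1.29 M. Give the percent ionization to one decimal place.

HNO2 ⇌ NO2- + H+; let x = [H+] at equilibrium.
x ≈ √(Ka·C₀) = √(4.8 × 10^-4 × 1.29) = 2.49 × 10^-2 M
% ionization = x/C₀ × 100% = 2.49 × 10^-2/1.29 × 100% = 1.9%

1.9%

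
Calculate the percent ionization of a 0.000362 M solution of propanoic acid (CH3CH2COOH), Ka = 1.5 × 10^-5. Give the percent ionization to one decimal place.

18.4%

CH3CH2COOH ⇌ CH3CH2COO- + H+; let x = [H+] at equilibrium.
Ka = x²/(C₀ − x); solving the quadratic gives x = 6.66 × 10^-5 M.
% ionization = x/C₀ × 100% = 6.66 × 10^-5/0.000362 × 100% = 18.4%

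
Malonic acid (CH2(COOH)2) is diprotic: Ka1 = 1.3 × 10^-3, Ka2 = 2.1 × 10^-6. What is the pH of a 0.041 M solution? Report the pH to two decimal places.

pH = 2.18

Since Ka1 ≫ Ka2, the first ionization dominates [H+].
Ka1 = x²/(0.041 − x) = 1.3 × 10^-3
Solving the quadratic: x = (−Ka1 + √(Ka1² + 4·Ka1·C₀))/2 = 6.68 × 10^-3 M
pH = −log(6.68 × 10^-3) = 2.18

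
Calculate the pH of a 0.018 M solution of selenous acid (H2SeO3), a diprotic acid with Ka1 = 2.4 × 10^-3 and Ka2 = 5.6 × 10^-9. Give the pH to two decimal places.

pH = 2.26

Ka1 ≫ Ka2, so treat the first dissociation as the only significant source of H+.
Ka1 = x²/(0.018 − x) = 2.4 × 10^-3
Solving the quadratic: x = (−Ka1 + √(Ka1² + 4·Ka1·C₀))/2 = 5.48 × 10^-3 M
pH = −log(5.48 × 10^-3) = 2.26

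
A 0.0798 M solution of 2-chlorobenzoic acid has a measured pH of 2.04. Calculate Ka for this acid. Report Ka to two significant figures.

Ka = 1.2 × 10^-3

[H+] = 10^(-2.04) = 9.12 × 10^-3 M
At equilibrium [HA] = 0.0798 − 9.12 × 10^-3 = 7.07 × 10^-2 M
Ka = [H+][A-]/[HA] = (9.12 × 10^-3)² / 7.07 × 10^-2 = 1.2 × 10^-3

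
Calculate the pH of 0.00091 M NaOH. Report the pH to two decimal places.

NaOH is a strong base; [OH-] = 0.00091 M.
pOH = -log(0.00091) = 3.04
pH = 14.00 - 3.04 = 10.96

pH = 10.96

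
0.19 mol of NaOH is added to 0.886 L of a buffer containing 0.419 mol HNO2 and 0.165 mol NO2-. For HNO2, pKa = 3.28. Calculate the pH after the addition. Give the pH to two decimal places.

pH = 3.47

OH- converts HNO2 to NO2-: HNO2 → 0.229 mol, NO2- → 0.355 mol.
Henderson–Hasselbalch with mole ratio 0.355/0.229: pH = 3.28 + (+0.190)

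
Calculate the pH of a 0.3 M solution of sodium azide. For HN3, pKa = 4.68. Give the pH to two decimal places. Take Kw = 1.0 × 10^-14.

pH = 9.08

N3- is the conjugate base of the weak acid HN3.
Ka = 10^(−4.68) = 2.09 × 10^-5
Kb = Kw/Ka = 1.0×10^-14 / 2.09 × 10^-5 = 4.78 × 10^-10
Kb = x²/(0.3 − x) = 4.78 × 10^-10
Since Kb ≪ C₀, x ≈ √(Kb·C₀) = 1.20 × 10^-5 M.
pOH = 4.92, so pH = 14.00 − pOH = 9.08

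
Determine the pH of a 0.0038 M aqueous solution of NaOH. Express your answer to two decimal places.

NaOH is a strong base; [OH-] = 0.0038 M.
pOH = -log(0.0038) = 2.42
pH = 14.00 - 2.42 = 11.58

pH = 11.58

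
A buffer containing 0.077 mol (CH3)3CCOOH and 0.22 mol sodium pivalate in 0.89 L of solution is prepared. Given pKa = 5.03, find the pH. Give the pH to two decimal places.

pH = 5.49

Using pH = pKa + log([base]/[acid]) with [base]/[acid] = 0.22/0.077:
pH = 5.03 + (+0.456) = 5.49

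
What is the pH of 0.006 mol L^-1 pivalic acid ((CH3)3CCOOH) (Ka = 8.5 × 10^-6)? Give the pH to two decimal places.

pH = 3.65

(CH3)3CCOOH ⇌ (CH3)3CCOO- + H+
Ka = x²/(0.006 − x) = 8.5 × 10^-6
Since Ka ≪ C₀, x ≈ √(Ka·C₀) = 2.26 × 10^-4 M.
(x/C₀ = 3.8% < 5%, so the approximation holds.)
pH = −log(2.26 × 10^-4) = 3.65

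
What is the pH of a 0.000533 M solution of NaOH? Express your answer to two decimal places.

pH = 10.73

NaOH is a strong base; [OH-] = 0.000533 M.
pOH = -log(0.000533) = 3.27
pH = 14.00 - 3.27 = 10.73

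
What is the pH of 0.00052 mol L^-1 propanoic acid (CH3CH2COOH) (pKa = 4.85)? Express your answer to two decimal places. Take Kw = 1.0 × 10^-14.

CH3CH2COOH ⇌ CH3CH2COO- + H+
Ka = 10^(−4.85) = 1.41 × 10^-5
From the ICE table, Ka = [H+]²/(0.00052 − [H+]) = 1.41 × 10^-5.
Here C₀/Ka ≈ 36.9, so the small-[H+] approximation fails. Use the quadratic:
[H+] = [−1.41e-05 + √(1.41e-05² + 2.93e-08)]/2 = 7.89 × 10^-5 M
pH = −log(7.89 × 10^-5) = 4.10

pH = 4.10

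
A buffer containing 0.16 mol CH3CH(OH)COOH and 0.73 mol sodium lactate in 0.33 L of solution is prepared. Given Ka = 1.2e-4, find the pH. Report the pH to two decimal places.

pKa = −log(1.2 × 10^-4) = 3.921
pH = pKa + log([A⁻]/[HA]) = 3.921 + log(0.73/0.16)
pH = 3.921 + (+0.659) = 4.58

pH = 4.58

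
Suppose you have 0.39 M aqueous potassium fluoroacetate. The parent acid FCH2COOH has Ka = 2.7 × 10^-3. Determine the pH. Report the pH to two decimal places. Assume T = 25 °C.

FCH2COO- is the conjugate base of the weak acid FCH2COOH.
Kb = Kw/Ka = 1.0×10^-14 / 2.7 × 10^-3 = 3.70 × 10^-12
From the ICE table, Kb = x²/(0.39 − x) = 3.70 × 10^-12.
Assume x ≪ 0.39: x ≈ √(3.70 × 10^-12 × 0.39) = 1.20 × 10^-6 M
(x/C₀ = 0.00031% < 5%, so the approximation holds.)
pOH = −log(1.20 × 10^-6) = 5.92; pH = 14.00 − 5.92 = 8.08

pH = 8.08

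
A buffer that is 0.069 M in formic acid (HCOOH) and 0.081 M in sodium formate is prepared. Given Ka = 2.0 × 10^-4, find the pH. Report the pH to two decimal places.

pH = 3.77

pKa = −log(2.0 × 10^-4) = 3.699
Henderson–Hasselbalch: pH = pKa + log([HCOO-]/[HCOOH]) = 3.699 + log(0.081/0.069)
pH = 3.699 + (+0.070) = 3.77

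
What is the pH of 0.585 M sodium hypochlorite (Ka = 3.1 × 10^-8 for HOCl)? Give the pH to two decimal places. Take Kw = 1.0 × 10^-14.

pH = 10.64

OCl- is the conjugate base of the weak acid HOCl.
Kb = Kw/Ka = 1.0×10^-14 / 3.1 × 10^-8 = 3.23 × 10^-7
From the ICE table, Kb = [OH-]²/(0.585 − [OH-]) = 3.23 × 10^-7.
Since Kb ≪ C₀, [OH-] ≈ √(Kb·C₀) = 4.35 × 10^-4 M.
([OH-]/C₀ = 0.074% < 5%, so the approximation holds.)
pOH = −log(4.35 × 10^-4) = 3.36; pH = 14.00 − 3.36 = 10.64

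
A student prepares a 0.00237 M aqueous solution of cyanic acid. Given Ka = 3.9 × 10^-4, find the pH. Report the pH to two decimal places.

HOCN ⇌ OCN- + H+
Ka = x²/(0.00237 − x) = 3.9 × 10^-4
x is not negligible relative to C₀; solve x² + 0.00039·x − 9.24e-07 = 0.
x = (−Ka + √(Ka² + 4·Ka·C₀))/2 = 7.86 × 10^-4 M
pH = −log[H+] = −log(7.86 × 10^-4) = 3.10

pH = 3.10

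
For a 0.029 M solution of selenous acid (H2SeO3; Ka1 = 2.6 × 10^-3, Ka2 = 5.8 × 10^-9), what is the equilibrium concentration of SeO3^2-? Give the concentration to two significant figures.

5.8 × 10^-9 M

First ionization gives [H+] ≈ [HSeO3-] = 7.48 × 10^-3 M.
Second step: Ka2 = [H+][SeO3^2-]/[HSeO3-] ≈ [SeO3^2-] (since [H+] ≈ [HSeO3-]).
So [SeO3^2-] ≈ Ka2.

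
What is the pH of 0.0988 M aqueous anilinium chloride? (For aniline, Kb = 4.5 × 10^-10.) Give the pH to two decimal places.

C6H5NH3+ is the conjugate acid of the weak base C6H5NH2.
Ka = Kw/Kb = 1.0×10^-14 / 4.5 × 10^-10 = 2.22 × 10^-5
From the ICE table, Ka = [H+]²/(0.0988 − [H+]) = 2.22 × 10^-5.
Neglecting [H+] in the denominator: [H+] = √(2.22 × 10^-5 × 0.0988) = 1.48 × 10^-3 M
pH = −log(1.48 × 10^-3) = 2.83

pH = 2.83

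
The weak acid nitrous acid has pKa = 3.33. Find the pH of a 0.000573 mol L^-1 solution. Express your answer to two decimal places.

pH = 3.48

HNO2 ⇌ NO2- + H+
Ka = 10^(−3.33) = 4.68 × 10^-4
Let x = [H+] at equilibrium. Ka = x²/(0.000573 − x).
Here C₀/Ka ≈ 1.22, so the small-x approximation fails. Use the quadratic:
x = (−Ka + √(Ka² + 4·Ka·C₀))/2 = 3.34 × 10^-4 M
pH = −log(3.34 × 10^-4) = 3.48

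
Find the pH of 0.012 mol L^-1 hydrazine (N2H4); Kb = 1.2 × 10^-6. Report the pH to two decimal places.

pH = 10.08

N2H4 + H2O ⇌ N2H5+ + OH-
Kb = [OH-]²/(0.012 − [OH-]) = 1.2 × 10^-6
Assume [OH-] ≪ 0.012: [OH-] ≈ √(1.2 × 10^-6 × 0.012) = 1.20 × 10^-4 M
Check: 1% ionized — well under 5%, approximation valid.
pOH = −log(1.20 × 10^-4) = 3.92; pH = 14.00 − 3.92 = 10.08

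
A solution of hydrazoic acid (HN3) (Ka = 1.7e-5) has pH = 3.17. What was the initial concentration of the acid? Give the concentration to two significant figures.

[H+] = 10^(-3.17) = 6.76 × 10^-4 M = x
Ka = x²/(C₀ − x) ⇒ C₀ = x + x²/Ka
C₀ = 6.76 × 10^-4 + (6.76 × 10^-4)²/(1.7 × 10^-5) = 2.76 × 10^-2 M

C₀ = 2.8 × 10^-2 M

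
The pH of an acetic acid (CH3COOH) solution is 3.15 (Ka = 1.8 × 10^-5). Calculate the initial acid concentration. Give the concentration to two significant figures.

[H+] = 10^(-3.15) = 7.08 × 10^-4 M = x
Ka = x²/(C₀ − x) ⇒ C₀ = x + x²/Ka
C₀ = 7.08 × 10^-4 + (7.08 × 10^-4)²/(1.8 × 10^-5) = 2.86 × 10^-2 M

C₀ = 2.9 × 10^-2 M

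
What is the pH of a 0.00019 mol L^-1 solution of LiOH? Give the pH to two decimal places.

LiOH is a strong base; [OH-] = 0.00019 M.
pOH = -log(0.00019) = 3.72
pH = 14.00 - 3.72 = 10.28

pH = 10.28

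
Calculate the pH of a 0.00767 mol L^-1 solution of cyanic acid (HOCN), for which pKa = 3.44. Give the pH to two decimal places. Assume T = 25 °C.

pH = 2.82

HOCN ⇌ OCN- + H+
Ka = 10^(−3.44) = 3.63 × 10^-4
Let x = [H+] at equilibrium. Ka = x²/(0.00767 − x).
x is not negligible relative to C₀; solve x² + 0.000363·x − 2.78e-06 = 0.
x = (−Ka + √(Ka² + 4·Ka·C₀))/2 = 1.50 × 10^-3 M
pH = −log(1.50 × 10^-3) = 2.82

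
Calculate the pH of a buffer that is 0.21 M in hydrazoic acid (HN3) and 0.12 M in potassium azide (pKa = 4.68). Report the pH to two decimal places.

Henderson–Hasselbalch: pH = pKa + log([N3-]/[HN3]) = 4.68 + log(0.12/0.21)
pH = 4.68 + (-0.243) = 4.44

pH = 4.44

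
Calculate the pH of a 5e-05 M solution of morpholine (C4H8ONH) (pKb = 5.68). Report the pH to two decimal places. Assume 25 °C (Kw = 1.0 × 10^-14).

pH = 8.97

C4H8ONH + H2O ⇌ C4H8ONH2+ + OH-
Kb = 10^(−5.68) = 2.09 × 10^-6
Kb = [OH-]²/(5e-05 − [OH-]) = 2.09 × 10^-6
The 5% rule fails; solving [OH-]² + Kb·[OH-] − Kb·C₀ = 0 exactly:
[OH-] = (−Kb + √(Kb² + 4·Kb·C₀))/2 = 9.23 × 10^-6 M
pOH = 5.03, so pH = 14.00 − pOH = 8.97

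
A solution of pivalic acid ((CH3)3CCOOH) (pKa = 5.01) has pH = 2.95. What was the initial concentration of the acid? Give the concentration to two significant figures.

[H+] = 10^(-2.95) = 1.12 × 10^-3 M = x
Ka = 10^(−5.01) = 9.77 × 10^-6
Ka = x²/(C₀ − x) ⇒ C₀ = x + x²/Ka
C₀ = 1.12 × 10^-3 + (1.12 × 10^-3)²/(9.77 × 10^-6) = 1.30 × 10^-1 M

C₀ = 1.3 × 10^-1 M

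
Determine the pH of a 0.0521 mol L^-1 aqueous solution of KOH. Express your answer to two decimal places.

pH = 12.72

KOH is a strong base; [OH-] = 0.0521 M.
pOH = -log(0.0521) = 1.28
pH = 14.00 - 1.28 = 12.72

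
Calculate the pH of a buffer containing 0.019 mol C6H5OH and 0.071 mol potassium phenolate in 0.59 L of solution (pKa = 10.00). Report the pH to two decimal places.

pH = 10.57

Using pH = pKa + log([base]/[acid]) with [base]/[acid] = 0.071/0.019:
pH = 10.00 + (+0.573) = 10.57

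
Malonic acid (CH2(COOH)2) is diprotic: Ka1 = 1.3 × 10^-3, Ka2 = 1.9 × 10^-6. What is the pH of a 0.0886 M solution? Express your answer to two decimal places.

Ka1 ≫ Ka2, so treat the first dissociation as the only significant source of H+.
Ka1 = x²/(0.0886 − x) = 1.3 × 10^-3
Solving the quadratic: x = (−Ka1 + √(Ka1² + 4·Ka1·C₀))/2 = 1.01 × 10^-2 M
pH = −log(1.01 × 10^-2) = 2.00

pH = 2.00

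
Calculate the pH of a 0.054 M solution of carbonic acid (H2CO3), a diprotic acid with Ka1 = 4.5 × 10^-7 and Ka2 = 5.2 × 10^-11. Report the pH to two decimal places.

Ka1 ≫ Ka2, so treat the first dissociation as the only significant source of H+.
Ka1 = x²/(0.054 − x) = 4.5 × 10^-7
x ≈ √(4.5 × 10^-7 × 0.054) = 1.56 × 10^-4 M
pH = −log(1.56 × 10^-4) = 3.81

pH = 3.81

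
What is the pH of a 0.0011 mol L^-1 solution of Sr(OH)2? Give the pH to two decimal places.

pH = 11.34

Sr(OH)2 is a strong base (each formula unit releases 2 OH-); [OH-] = 0.0022 M.
pOH = -log(0.0022) = 2.66
pH = 14.00 - 2.66 = 11.34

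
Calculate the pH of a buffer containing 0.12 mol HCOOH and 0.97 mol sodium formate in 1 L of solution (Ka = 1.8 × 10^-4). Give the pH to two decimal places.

pKa = −log(1.8 × 10^-4) = 3.745
pH = pKa + log([A⁻]/[HA]) = 3.745 + log(0.97/0.12)
pH = 3.745 + (+0.908) = 4.65

pH = 4.65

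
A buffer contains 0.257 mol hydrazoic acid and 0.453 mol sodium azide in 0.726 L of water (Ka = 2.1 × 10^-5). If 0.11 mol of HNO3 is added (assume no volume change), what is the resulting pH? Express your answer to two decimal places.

After neutralization: n(HN3) = 0.367 mol, n(N3-) = 0.343 mol.
pKa = −log(2.1 × 10^-5) = 4.678
pH = pKa + log([A⁻]/[HA]) = 4.678 + log(0.343/0.367) = 4.678 -0.029

pH = 4.65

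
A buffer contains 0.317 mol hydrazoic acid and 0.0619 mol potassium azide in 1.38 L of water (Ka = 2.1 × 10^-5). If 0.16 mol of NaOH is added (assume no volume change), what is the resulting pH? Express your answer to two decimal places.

pH = 4.83

After neutralization: n(HN3) = 0.157 mol, n(N3-) = 0.222 mol.
pKa = −log(2.1 × 10^-5) = 4.678
pH = pKa + log([A⁻]/[HA]) = 4.678 + log(0.222/0.157) = 4.678 +0.150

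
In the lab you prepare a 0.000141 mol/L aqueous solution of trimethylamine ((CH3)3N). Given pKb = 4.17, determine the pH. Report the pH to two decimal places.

pH = 9.84

(CH3)3N + H2O ⇌ (CH3)3NH+ + OH-
Kb = 10^(−4.17) = 6.76 × 10^-5
Kb = [OH-]²/(0.000141 − [OH-]) = 6.76 × 10^-5
[OH-] is not negligible relative to C₀; solve [OH-]² + 6.76e-05·[OH-] − 9.53e-09 = 0.
[OH-] = [−6.76e-05 + √(6.76e-05² + 3.81e-08)]/2 = 6.95 × 10^-5 M
pOH = 4.16, so pH = 14.00 − pOH = 9.84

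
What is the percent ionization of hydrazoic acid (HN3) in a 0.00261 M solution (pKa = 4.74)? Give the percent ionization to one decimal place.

HN3 ⇌ N3- + H+; let x = [H+] at equilibrium.
Ka = 10^(−4.74) = 1.82 × 10^-5
Solve x² + 1.82e-05x − 4.75e-08 = 0 → x = 2.09 × 10^-4 M
Fraction ionized = 2.09 × 10^-4 / 0.00261 = 0.0801 → 8.0%

8.0%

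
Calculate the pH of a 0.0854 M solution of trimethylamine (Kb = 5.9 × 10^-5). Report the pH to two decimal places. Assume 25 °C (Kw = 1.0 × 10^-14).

pH = 11.35

(CH3)3N + H2O ⇌ (CH3)3NH+ + OH-
From the ICE table, Kb = [OH-]²/(0.0854 − [OH-]) = 5.9 × 10^-5.
Assume [OH-] ≪ 0.0854: [OH-] ≈ √(5.9 × 10^-5 × 0.0854) = 2.24 × 10^-3 M
Check: 2.6% ionized — well under 5%, approximation valid.
pOH = −log(2.24 × 10^-3) = 2.65; pH = 14.00 − 2.65 = 11.35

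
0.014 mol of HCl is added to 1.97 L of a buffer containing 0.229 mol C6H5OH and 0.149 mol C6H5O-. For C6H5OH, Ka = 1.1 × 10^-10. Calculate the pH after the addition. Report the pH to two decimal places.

Added H+ converts C6H5O- to C6H5OH: C6H5OH → 0.243 mol, C6H5O- → 0.135 mol.
pKa = −log(1.1 × 10^-10) = 9.959
pH = pKa + log([A⁻]/[HA]) = 9.959 + log(0.135/0.243) = 9.959 -0.255

pH = 9.70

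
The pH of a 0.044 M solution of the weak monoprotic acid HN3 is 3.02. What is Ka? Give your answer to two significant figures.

[H+] = 10^(-3.02) = 9.55 × 10^-4 M
At equilibrium [HA] = 0.044 − 9.55 × 10^-4 = 4.30 × 10^-2 M
Ka = [H+][A-]/[HA] = (9.55 × 10^-4)² / 4.30 × 10^-2 = 2.1 × 10^-5

Ka = 2.1 × 10^-5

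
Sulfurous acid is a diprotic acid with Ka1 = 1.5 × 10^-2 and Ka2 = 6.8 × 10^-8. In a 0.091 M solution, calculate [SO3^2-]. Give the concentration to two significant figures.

6.8 × 10^-8 M

First ionization gives [H+] ≈ [HSO3-] = 3.02 × 10^-2 M.
Second step: Ka2 = [H+][SO3^2-]/[HSO3-] ≈ [SO3^2-] (since [H+] ≈ [HSO3-]).
So [SO3^2-] ≈ Ka2.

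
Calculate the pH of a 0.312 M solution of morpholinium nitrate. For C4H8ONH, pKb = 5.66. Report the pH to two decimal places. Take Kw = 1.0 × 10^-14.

C4H8ONH2+ is the conjugate acid of the weak base C4H8ONH.
Kb = 10^(−5.66) = 2.19 × 10^-6
Ka = Kw/Kb = 1.0×10^-14 / 2.19 × 10^-6 = 4.57 × 10^-9
Let x = [H+] at equilibrium. Ka = x²/(0.312 − x).
Neglecting x in the denominator: x = √(4.57 × 10^-9 × 0.312) = 3.78 × 10^-5 M
Check: 0.012% ionized — well under 5%, approximation valid.
pH = −log[H+] = −log(3.78 × 10^-5) = 4.42

pH = 4.42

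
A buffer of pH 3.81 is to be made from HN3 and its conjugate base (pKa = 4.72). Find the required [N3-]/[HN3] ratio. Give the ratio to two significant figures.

pH = pKa + log(r) ⇒ log(r) = 3.81 − 4.72 = -0.91
r = [N3-]/[HN3] = 10^(-0.91) = 0.123

ratio = 0.12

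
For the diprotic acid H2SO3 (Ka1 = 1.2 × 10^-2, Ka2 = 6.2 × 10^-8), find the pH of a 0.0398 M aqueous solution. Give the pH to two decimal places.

Ka1 ≫ Ka2, so treat the first dissociation as the only significant source of H+.
Ka1 = x²/(0.0398 − x) = 1.2 × 10^-2
Solving the quadratic: x = (−Ka1 + √(Ka1² + 4·Ka1·C₀))/2 = 1.67 × 10^-2 M
pH = −log(1.67 × 10^-2) = 1.78

pH = 1.78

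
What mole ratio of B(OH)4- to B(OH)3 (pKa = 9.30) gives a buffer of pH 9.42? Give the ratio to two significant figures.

pH = pKa + log(r) ⇒ log(r) = 9.42 − 9.30 = +0.12
r = [B(OH)4-]/[B(OH)3] = 10^(+0.12) = 1.32

ratio = 1.3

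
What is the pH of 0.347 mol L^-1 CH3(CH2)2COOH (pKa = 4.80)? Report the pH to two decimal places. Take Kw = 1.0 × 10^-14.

pH = 2.63

CH3(CH2)2COOH ⇌ CH3(CH2)2COO- + H+
Ka = 10^(−4.80) = 1.58 × 10^-5
Ka = [H+]²/(0.347 − [H+]) = 1.58 × 10^-5
Neglecting [H+] in the denominator: [H+] = √(1.58 × 10^-5 × 0.347) = 2.34 × 10^-3 M
Check: 0.67% ionized — well under 5%, approximation valid.
pH = −log(2.34 × 10^-3) = 2.63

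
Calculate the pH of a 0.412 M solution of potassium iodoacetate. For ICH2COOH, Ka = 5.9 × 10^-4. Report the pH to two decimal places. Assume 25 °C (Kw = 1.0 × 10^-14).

ICH2COO- is the conjugate base of the weak acid ICH2COOH.
Kb = Kw/Ka = 1.0×10^-14 / 5.9 × 10^-4 = 1.69 × 10^-11
From the ICE table, Kb = [OH-]²/(0.412 − [OH-]) = 1.69 × 10^-11.
Since Kb ≪ C₀, [OH-] ≈ √(Kb·C₀) = 2.64 × 10^-6 M.
Check: 0.00064% ionized — well under 5%, approximation valid.
pOH = 5.58, so pH = 14.00 − pOH = 8.42

pH = 8.42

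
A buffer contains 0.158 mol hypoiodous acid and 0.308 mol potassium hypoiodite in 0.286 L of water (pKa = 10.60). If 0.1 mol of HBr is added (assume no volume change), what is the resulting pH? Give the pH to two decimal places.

pH = 10.51

After neutralization: n(HOI) = 0.258 mol, n(OI-) = 0.208 mol.
Henderson–Hasselbalch with mole ratio 0.208/0.258: pH = 10.60 + (-0.094)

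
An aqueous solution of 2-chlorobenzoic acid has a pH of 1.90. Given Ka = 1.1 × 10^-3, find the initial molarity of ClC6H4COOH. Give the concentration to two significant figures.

C₀ = 1.6 × 10^-1 M

[H+] = 10^(-1.90) = 1.26 × 10^-2 M = x
Ka = x²/(C₀ − x) ⇒ C₀ = x + x²/Ka
C₀ = 1.26 × 10^-2 + (1.26 × 10^-2)²/(1.1 × 10^-3) = 1.57 × 10^-1 M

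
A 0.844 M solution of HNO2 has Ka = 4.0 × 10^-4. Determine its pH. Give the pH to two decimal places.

pH = 1.74

HNO2 ⇌ NO2- + H+
From the ICE table, Ka = x²/(0.844 − x) = 4.0 × 10^-4.
Neglecting x in the denominator: x = √(4.0 × 10^-4 × 0.844) = 1.84 × 10^-2 M
pH = −log(1.84 × 10^-2) = 1.74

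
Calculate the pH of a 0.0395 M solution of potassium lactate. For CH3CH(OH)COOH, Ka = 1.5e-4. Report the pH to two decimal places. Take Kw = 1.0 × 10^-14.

pH = 8.21

CH3CH(OH)COO- is the conjugate base of the weak acid CH3CH(OH)COOH.
Kb = Kw/Ka = 1.0×10^-14 / 1.5 × 10^-4 = 6.67 × 10^-11
From the ICE table, Kb = [OH-]²/(0.0395 − [OH-]) = 6.67 × 10^-11.
Since Kb ≪ C₀, [OH-] ≈ √(Kb·C₀) = 1.62 × 10^-6 M.
pOH = 5.79, so pH = 14.00 − pOH = 8.21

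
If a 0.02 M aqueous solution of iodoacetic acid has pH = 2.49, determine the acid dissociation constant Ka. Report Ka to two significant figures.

Ka = 6.2 × 10^-4

[H+] = 10^(-2.49) = 3.24 × 10^-3 M
At equilibrium [HA] = 0.02 − 3.24 × 10^-3 = 1.68 × 10^-2 M
Ka = [H+][A-]/[HA] = (3.24 × 10^-3)² / 1.68 × 10^-2 = 6.2 × 10^-4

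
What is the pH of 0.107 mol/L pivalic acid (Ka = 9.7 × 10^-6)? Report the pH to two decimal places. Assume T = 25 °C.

(CH3)3CCOOH ⇌ (CH3)3CCOO- + H+
From the ICE table, Ka = x²/(0.107 − x) = 9.7 × 10^-6.
Neglecting x in the denominator: x = √(9.7 × 10^-6 × 0.107) = 1.02 × 10^-3 M
pH = −log(1.02 × 10^-3) = 2.99

pH = 2.99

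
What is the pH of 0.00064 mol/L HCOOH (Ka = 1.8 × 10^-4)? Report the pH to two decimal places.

pH = 3.58

HCOOH ⇌ HCOO- + H+
Ka = [H+]²/(0.00064 − [H+]) = 1.8 × 10^-4
Here C₀/Ka ≈ 3.56, so the small-[H+] approximation fails. Use the quadratic:
[H+] = [−0.00018 + √(0.00018² + 4.61e-07)]/2 = 2.61 × 10^-4 M
pH = −log[H+] = −log(2.61 × 10^-4) = 3.58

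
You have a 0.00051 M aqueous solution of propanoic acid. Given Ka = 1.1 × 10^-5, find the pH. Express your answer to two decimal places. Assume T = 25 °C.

CH3CH2COOH ⇌ CH3CH2COO- + H+
From the ICE table, Ka = x²/(0.00051 − x) = 1.1 × 10^-5.
Here C₀/Ka ≈ 46.4, so the small-x approximation fails. Use the quadratic:
x = (−Ka + √(Ka² + 4·Ka·C₀))/2 = 6.96 × 10^-5 M
pH = −log[H+] = −log(6.96 × 10^-5) = 4.16

pH = 4.16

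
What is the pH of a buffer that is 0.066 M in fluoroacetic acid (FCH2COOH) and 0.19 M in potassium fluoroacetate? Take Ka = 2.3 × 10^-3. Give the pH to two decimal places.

pKa = −log(2.3 × 10^-3) = 2.638
pH = pKa + log([A⁻]/[HA]) = 2.638 + log(0.19/0.066)
pH = 2.638 + (+0.459) = 3.10

pH = 3.10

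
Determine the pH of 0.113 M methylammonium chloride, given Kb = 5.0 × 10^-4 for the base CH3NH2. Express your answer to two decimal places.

pH = 5.82

CH3NH3+ is the conjugate acid of the weak base CH3NH2.
Ka = Kw/Kb = 1.0×10^-14 / 5.0 × 10^-4 = 2.00 × 10^-11
Ka = x²/(0.113 − x) = 2.00 × 10^-11
Assume x ≪ 0.113: x ≈ √(2.00 × 10^-11 × 0.113) = 1.50 × 10^-6 M
pH = −log(1.50 × 10^-6) = 5.82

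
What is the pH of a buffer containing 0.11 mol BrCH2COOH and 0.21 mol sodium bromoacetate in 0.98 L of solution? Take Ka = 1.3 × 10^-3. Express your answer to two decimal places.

pKa = −log(1.3 × 10^-3) = 2.886
Using pH = pKa + log([base]/[acid]) with [base]/[acid] = 0.21/0.11:
pH = 2.886 + (+0.281) = 3.17

pH = 3.17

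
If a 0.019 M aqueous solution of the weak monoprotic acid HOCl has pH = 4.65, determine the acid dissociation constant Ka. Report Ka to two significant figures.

[H+] = 10^(-4.65) = 2.24 × 10^-5 M
At equilibrium [HA] = 0.019 − 2.24 × 10^-5 = 1.90 × 10^-2 M
Ka = [H+][A-]/[HA] = (2.24 × 10^-5)² / 1.90 × 10^-2 = 2.6 × 10^-8

Ka = 2.6 × 10^-8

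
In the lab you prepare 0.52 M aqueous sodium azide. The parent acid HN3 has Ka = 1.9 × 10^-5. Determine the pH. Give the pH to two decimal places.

pH = 9.22

N3- is the conjugate base of the weak acid HN3.
Kb = Kw/Ka = 1.0×10^-14 / 1.9 × 10^-5 = 5.26 × 10^-10
Let x = [OH-] at equilibrium. Kb = x²/(0.52 − x).
Neglecting x in the denominator: x = √(5.26 × 10^-10 × 0.52) = 1.65 × 10^-5 M
pOH = 4.78, so pH = 14.00 − pOH = 9.22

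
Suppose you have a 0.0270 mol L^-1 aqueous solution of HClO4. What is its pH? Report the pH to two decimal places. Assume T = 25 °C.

HClO4 is a strong acid and dissociates completely, so [H+] = 0.0270 M.
pH = -log(0.027) = 1.57

pH = 1.57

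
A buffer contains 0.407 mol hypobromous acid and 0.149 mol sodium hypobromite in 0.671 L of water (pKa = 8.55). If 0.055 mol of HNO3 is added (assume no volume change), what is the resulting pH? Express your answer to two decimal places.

Added H+ converts OBr- to HOBr: HOBr → 0.462 mol, OBr- → 0.094 mol.
Henderson–Hasselbalch with mole ratio 0.094/0.462: pH = 8.55 + (-0.692)

pH = 7.86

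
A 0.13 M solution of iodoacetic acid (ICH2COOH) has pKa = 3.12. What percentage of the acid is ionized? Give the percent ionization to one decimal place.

7.4%

ICH2COOH ⇌ ICH2COO- + H+; let x = [H+] at equilibrium.
Ka = 10^(−3.12) = 7.59 × 10^-4
Solve x² + 0.000759x − 9.87e-05 = 0 → x = 9.56 × 10^-3 M
Fraction ionized = 9.56 × 10^-3 / 0.13 = 0.0735 → 7.4%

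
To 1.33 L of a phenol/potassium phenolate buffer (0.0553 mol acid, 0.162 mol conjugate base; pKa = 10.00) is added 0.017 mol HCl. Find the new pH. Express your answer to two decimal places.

After neutralization: n(C6H5OH) = 0.0723 mol, n(C6H5O-) = 0.145 mol.
pH = pKa + log(n_C6H5O-/n_C6H5OH) = 10.00 + log(0.145/0.0723) = 10.00 + (+0.302)

pH = 10.30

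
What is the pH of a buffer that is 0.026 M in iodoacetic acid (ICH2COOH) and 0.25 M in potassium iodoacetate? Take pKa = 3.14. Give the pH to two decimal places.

pH = pKa + log([A⁻]/[HA]) = 3.14 + log(0.25/0.026)
pH = 3.14 + (+0.983) = 4.12

pH = 4.12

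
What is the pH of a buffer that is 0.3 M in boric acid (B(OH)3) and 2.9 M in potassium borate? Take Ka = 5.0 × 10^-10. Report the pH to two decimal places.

pH = 10.29

pKa = −log(5.0 × 10^-10) = 9.301
pH = pKa + log([A⁻]/[HA]) = 9.301 + log(2.9/0.3)
pH = 9.301 + (+0.985) = 10.29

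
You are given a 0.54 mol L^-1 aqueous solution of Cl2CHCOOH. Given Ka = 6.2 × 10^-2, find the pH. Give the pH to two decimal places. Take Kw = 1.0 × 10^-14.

pH = 0.81

Cl2CHCOOH ⇌ Cl2CHCOO- + H+
From the ICE table, Ka = x²/(0.54 − x) = 6.2 × 10^-2.
Here C₀/Ka ≈ 8.71, so the small-x approximation fails. Use the quadratic:
x = (−Ka + √(Ka² + 4·Ka·C₀))/2 = 1.55 × 10^-1 M
pH = −log(1.55 × 10^-1) = 0.81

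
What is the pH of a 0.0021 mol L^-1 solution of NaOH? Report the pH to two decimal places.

pH = 11.32

NaOH is a strong base; [OH-] = 0.0021 M.
pOH = -log(0.0021) = 2.68
pH = 14.00 - 2.68 = 11.32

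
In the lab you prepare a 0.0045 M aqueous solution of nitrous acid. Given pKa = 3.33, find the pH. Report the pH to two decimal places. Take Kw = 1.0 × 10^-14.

HNO2 ⇌ NO2- + H+
Ka = 10^(−3.33) = 4.68 × 10^-4
From the ICE table, Ka = [H+]²/(0.0045 − [H+]) = 4.68 × 10^-4.
The 5% rule fails; solving [H+]² + Ka·[H+] − Ka·C₀ = 0 exactly:
[H+] = (−Ka + √(Ka² + 4·Ka·C₀))/2 = 1.24 × 10^-3 M
pH = −log(1.24 × 10^-3) = 2.91

pH = 2.91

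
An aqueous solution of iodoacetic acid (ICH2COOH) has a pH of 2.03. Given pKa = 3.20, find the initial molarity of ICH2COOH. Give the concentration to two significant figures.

C₀ = 1.5 × 10^-1 M

[H+] = 10^(-2.03) = 9.33 × 10^-3 M = x
Ka = 10^(−3.20) = 6.31 × 10^-4
Ka = x²/(C₀ − x) ⇒ C₀ = x + x²/Ka
C₀ = 9.33 × 10^-3 + (9.33 × 10^-3)²/(6.31 × 10^-4) = 1.47 × 10^-1 M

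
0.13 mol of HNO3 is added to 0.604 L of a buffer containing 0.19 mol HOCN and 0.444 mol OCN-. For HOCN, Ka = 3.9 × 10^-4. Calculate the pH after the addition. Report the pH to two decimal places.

pH = 3.40

Added H+ converts OCN- to HOCN: HOCN → 0.32 mol, OCN- → 0.314 mol.
pKa = −log(3.9 × 10^-4) = 3.409
pH = pKa + log([A⁻]/[HA]) = 3.409 + log(0.314/0.32) = 3.409 -0.008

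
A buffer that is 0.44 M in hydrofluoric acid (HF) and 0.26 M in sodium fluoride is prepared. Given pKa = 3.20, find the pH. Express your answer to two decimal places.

pH = 2.97

Henderson–Hasselbalch: pH = pKa + log([F-]/[HF]) = 3.20 + log(0.26/0.44)
pH = 3.20 + (-0.228) = 2.97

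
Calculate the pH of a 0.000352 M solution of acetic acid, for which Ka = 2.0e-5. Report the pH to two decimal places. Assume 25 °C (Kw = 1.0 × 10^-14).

CH3COOH ⇌ CH3COO- + H+
From the ICE table, Ka = [H+]²/(0.000352 − [H+]) = 2.0 × 10^-5.
[H+] is not negligible relative to C₀; solve [H+]² + 2e-05·[H+] − 7.04e-09 = 0.
[H+] = (−Ka + √(Ka² + 4·Ka·C₀))/2 = 7.45 × 10^-5 M
pH = −log[H+] = −log(7.45 × 10^-5) = 4.13

pH = 4.13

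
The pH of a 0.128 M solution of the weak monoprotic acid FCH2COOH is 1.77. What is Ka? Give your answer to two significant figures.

Ka = 2.6 × 10^-3

[H+] = 10^(-1.77) = 1.70 × 10^-2 M
At equilibrium [HA] = 0.128 − 1.70 × 10^-2 = 1.11 × 10^-1 M
Ka = [H+][A-]/[HA] = (1.70 × 10^-2)² / 1.11 × 10^-1 = 2.6 × 10^-3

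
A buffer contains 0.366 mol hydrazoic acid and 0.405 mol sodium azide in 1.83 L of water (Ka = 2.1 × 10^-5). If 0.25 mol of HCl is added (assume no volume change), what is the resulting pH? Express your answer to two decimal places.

Added H+ converts N3- to HN3: HN3 → 0.616 mol, N3- → 0.155 mol.
pKa = −log(2.1 × 10^-5) = 4.678
Henderson–Hasselbalch with mole ratio 0.155/0.616: pH = 4.678 + (-0.599)

pH = 4.08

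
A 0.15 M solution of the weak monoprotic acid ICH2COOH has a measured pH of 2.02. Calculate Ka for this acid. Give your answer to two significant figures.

[H+] = 10^(-2.02) = 9.55 × 10^-3 M
At equilibrium [HA] = 0.15 − 9.55 × 10^-3 = 1.40 × 10^-1 M
Ka = [H+][A-]/[HA] = (9.55 × 10^-3)² / 1.40 × 10^-1 = 6.5 × 10^-4

Ka = 6.5 × 10^-4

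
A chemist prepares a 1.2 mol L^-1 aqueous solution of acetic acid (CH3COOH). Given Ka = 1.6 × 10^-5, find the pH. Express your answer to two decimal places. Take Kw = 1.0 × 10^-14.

pH = 2.36

CH3COOH ⇌ CH3COO- + H+
From the ICE table, Ka = x²/(1.2 − x) = 1.6 × 10^-5.
Neglecting x in the denominator: x = √(1.6 × 10^-5 × 1.2) = 4.38 × 10^-3 M
pH = −log(4.38 × 10^-3) = 2.36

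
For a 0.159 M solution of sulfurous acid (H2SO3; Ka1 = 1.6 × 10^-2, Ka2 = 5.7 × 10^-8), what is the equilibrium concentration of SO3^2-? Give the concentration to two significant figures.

First ionization gives [H+] ≈ [HSO3-] = 4.31 × 10^-2 M.
Second step: Ka2 = [H+][SO3^2-]/[HSO3-] ≈ [SO3^2-] (since [H+] ≈ [HSO3-]).
So [SO3^2-] ≈ Ka2.

5.7 × 10^-8 M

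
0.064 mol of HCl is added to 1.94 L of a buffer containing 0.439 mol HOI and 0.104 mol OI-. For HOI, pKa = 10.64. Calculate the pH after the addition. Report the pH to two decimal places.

pH = 9.54

After neutralization: n(HOI) = 0.503 mol, n(OI-) = 0.04 mol.
Henderson–Hasselbalch with mole ratio 0.04/0.503: pH = 10.64 + (-1.100)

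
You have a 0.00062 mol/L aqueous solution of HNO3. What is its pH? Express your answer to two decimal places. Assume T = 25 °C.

pH = 3.21

HNO3 is a strong acid and dissociates completely, so [H+] = 0.00062 M.
pH = -log(0.00062) = 3.21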